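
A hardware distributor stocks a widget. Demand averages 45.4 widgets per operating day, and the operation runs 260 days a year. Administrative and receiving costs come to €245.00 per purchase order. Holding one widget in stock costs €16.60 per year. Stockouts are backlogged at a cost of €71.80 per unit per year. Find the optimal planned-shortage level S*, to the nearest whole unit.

S* ≈ 123 widgets

Annual demand D = 45.4 × 260 = 11,804.
With planned backorders, Q* = √(2DS/H) · √((H+B)/B).
√(2DS/H) = √(2 × 11,804 × 245 / 16.6) = 590.281.
√((H+B)/B) = √((16.6+71.8)/71.8) = 1.1096.
Q* ≈ 654.972.
S* = Q* · H/(H+B) = 654.972 × 16.6/88.4 ≈ 122.992.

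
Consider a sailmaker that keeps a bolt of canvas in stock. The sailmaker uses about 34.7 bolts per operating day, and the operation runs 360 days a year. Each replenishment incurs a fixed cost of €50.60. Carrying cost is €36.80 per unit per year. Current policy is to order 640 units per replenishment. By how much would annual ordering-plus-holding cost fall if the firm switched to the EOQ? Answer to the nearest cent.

Extra cost ≈ €5,942.93 per year

Annual demand D = 34.7 × 360 = 12,492.
EOQ = √(2DS/H) = √(2 × 12,492 × 50.6 / 36.8) ≈ 185.35.
Cost at Q* = (D/Q*)S + (Q*/2)H = √(2DSH) ≈ €6,820.72.
Cost at Q = 640: (12,492/640)×50.6 + (640/2)×36.8 = €987.65 + €11,776.00 = €12,763.65.
Excess = €12,763.65 − €6,820.72 = €5,942.93.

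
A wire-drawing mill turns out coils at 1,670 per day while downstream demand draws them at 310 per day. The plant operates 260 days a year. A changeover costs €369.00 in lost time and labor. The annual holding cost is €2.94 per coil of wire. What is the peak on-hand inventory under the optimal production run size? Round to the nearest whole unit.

I_max ≈ 4,059 coils

Annual demand D = 310 × 260 = 80,600.
Production build-up factor (1 − d/p) = 1 − 310/1,670 = 0.8144.
Q* = √(2DS / (H(1 − d/p))) = √(2 × 80,600 × 369 / (2.94 × 0.8144)).
= √(59,482,800 / 2.3943) ≈ 4984.376.
Maximum inventory = Q*(1 − d/p) = 4984.376 × 0.8144 ≈ 4059.133.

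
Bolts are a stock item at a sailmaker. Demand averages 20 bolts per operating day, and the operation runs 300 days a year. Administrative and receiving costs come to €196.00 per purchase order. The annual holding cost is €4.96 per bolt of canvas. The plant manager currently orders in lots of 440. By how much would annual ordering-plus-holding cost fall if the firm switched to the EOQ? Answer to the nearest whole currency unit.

Extra cost ≈ €348 per year

Annual demand D = 20 × 300 = 6,000.
EOQ = √(2DS/H) = √(2 × 6,000 × 196 / 4.96) ≈ 688.62.
Cost at Q* = (D/Q*)S + (Q*/2)H = √(2DSH) ≈ €3,415.54.
Cost at Q = 440: (6,000/440)×196 + (440/2)×4.96 = €2,672.73 + €1,091.20 = €3,763.93.
Excess = €3,763.93 − €3,415.54 = €348.39.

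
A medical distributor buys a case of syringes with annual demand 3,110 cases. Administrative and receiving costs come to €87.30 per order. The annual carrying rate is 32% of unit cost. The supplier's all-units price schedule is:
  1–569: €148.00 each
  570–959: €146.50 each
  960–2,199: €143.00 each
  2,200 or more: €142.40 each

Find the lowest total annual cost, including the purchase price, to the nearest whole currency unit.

TC* ≈ €465,351

Holding cost per unit per year at price C is H = 0.32·C.
For each price level, check whether its EOQ is feasible; otherwise the best quantity at that price is the breakpoint.
EOQ at €148.00 = 107.1 (feasible in tier 1): TC = 3,110×€148.00 + (3,110/107.1)×87.3 + (107.1/2)×0.32×€148.00 = €465,351.17.
EOQ at €146.50 = 107.6 < 570, so use break Q=570: TC = 3,110×€146.50 + (3,110/570.0)×87.3 + (570.0/2)×0.32×€146.50 = €469,452.12.
EOQ at €143.00 = 108.9 < 960, so use break Q=960: TC = 3,110×€143.00 + (3,110/960.0)×87.3 + (960.0/2)×0.32×€143.00 = €466,977.62.
EOQ at €142.40 = 109.2 < 2200, so use break Q=2200: TC = 3,110×€142.40 + (3,110/2200.0)×87.3 + (2200.0/2)×0.32×€142.40 = €493,112.21.
Lowest total cost among the candidates is at Q = 107.1.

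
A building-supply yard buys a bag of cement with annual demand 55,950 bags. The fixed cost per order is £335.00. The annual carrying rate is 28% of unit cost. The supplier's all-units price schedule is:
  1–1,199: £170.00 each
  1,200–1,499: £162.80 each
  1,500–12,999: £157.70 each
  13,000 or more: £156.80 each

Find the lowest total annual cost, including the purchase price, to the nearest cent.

Holding cost per unit per year at price C is H = 0.28·C.
For each price level, check whether its EOQ is feasible; otherwise the best quantity at that price is the breakpoint.
EOQ at £170.00 = 887.4 (feasible in tier 1): TC = 55,950×£170.00 + (55,950/887.4)×335 + (887.4/2)×0.28×£170.00 = £9,553,741.65.
EOQ at £162.80 = 906.8 < 1200, so use break Q=1200: TC = 55,950×£162.80 + (55,950/1200.0)×335 + (1200.0/2)×0.28×£162.80 = £9,151,629.78.
EOQ at £157.70 = 921.4 < 1500, so use break Q=1500: TC = 55,950×£157.70 + (55,950/1500.0)×335 + (1500.0/2)×0.28×£157.70 = £8,868,927.50.
EOQ at £156.80 = 924.0 < 13000, so use break Q=13000: TC = 55,950×£156.80 + (55,950/13000.0)×335 + (13000.0/2)×0.28×£156.80 = £9,059,777.79.
Lowest total cost among the candidates is at Q = 1500.0.

TC* ≈ £8,868,927.50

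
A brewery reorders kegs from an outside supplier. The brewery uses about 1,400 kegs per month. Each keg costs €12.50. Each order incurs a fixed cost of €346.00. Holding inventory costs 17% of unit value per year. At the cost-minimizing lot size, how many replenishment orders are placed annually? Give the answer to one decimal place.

Annual demand D = 1,400 × 12 = 16,800.
Holding cost H = 0.17 × €12.50 = €2.1250 per unit per year.
Q* = √(2DS/H) = √(2 × 16,800 × 346 / 2.125) ≈ 2338.99.
Orders per year = D / Q* = 16,800 / 2338.99 ≈ 7.183.

N ≈ 7.2 orders per year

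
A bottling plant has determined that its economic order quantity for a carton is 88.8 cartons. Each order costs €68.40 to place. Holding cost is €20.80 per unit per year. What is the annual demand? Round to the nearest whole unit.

D ≈ 1,199 cartons per year

Invert the EOQ relation Q*² = 2DS/H.
From Q* = √(2DS/H): D = Q*²H / (2S) = 88.8² × 20.8 / (2 × 68.4) = 1198.956.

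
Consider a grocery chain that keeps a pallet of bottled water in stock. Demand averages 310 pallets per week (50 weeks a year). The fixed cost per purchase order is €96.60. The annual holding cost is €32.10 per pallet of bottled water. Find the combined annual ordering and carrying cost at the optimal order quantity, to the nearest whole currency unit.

Annual demand D = 310 × 50 = 15,500.
EOQ = √(2DS/H) = √(2 × 15,500 × 96.6 / 32.1) ≈ 305.43.
At Q*, ordering cost (D/Q*)S equals holding cost (Q*/2)H, each = √(DSH/2).
Minimum total = √(2DSH) = √(2 × 15,500 × 96.6 × 32.1) ≈ 9804.420.

TC* ≈ €9,804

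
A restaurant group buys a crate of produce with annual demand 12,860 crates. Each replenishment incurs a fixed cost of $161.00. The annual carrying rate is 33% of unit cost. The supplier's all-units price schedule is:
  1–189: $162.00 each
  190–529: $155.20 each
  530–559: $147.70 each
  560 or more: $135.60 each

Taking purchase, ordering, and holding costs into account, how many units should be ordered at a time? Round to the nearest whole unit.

Holding cost per unit per year at price C is H = 0.33·C.
Evaluate total cost at each tier's feasible EOQ or, if the EOQ is below the tier, at the tier's minimum quantity.
Tier 1 ($162.00): EOQ = 278.3 exceeds tier's upper bound 189, so this tier is dominated.
EOQ at $155.20 = 284.3 (feasible in tier 2): TC = 12,860×$155.20 + (12,860/284.3)×161 + (284.3/2)×0.33×$155.20 = $2,010,435.01.
EOQ at $147.70 = 291.5 < 530, so use break Q=530: TC = 12,860×$147.70 + (12,860/530.0)×161 + (530.0/2)×0.33×$147.70 = $1,916,244.89.
EOQ at $135.60 = 304.2 < 560, so use break Q=560: TC = 12,860×$135.60 + (12,860/560.0)×161 + (560.0/2)×0.33×$135.60 = $1,760,042.69.
Lowest total cost is $1,760,042.69 at Q = 560.0.

Q* ≈ 560 crates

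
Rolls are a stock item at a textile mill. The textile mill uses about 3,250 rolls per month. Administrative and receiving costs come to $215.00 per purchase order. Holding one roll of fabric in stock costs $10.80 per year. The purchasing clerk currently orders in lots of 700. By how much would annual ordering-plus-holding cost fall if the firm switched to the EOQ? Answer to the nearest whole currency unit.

Annual demand D = 3,250 × 12 = 39,000.
EOQ = √(2DS/H) = √(2 × 39,000 × 215 / 10.8) ≈ 1246.11.
Cost at Q* = (D/Q*)S + (Q*/2)H = √(2DSH) ≈ $13,457.93.
Cost at Q = 700: (39,000/700)×215 + (700/2)×10.8 = $11,978.57 + $3,780.00 = $15,758.57.
Excess = $15,758.57 − $13,457.93 = $2,300.64.

Extra cost ≈ $2,301 per year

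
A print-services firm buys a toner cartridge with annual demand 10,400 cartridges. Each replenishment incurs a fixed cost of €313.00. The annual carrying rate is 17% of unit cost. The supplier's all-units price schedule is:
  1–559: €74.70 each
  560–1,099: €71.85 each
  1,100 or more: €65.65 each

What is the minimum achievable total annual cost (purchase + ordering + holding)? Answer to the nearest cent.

TC* ≈ €691,857.55

Holding cost per unit per year at price C is H = 0.17·C.
Evaluate total cost at each tier's feasible EOQ or, if the EOQ is below the tier, at the tier's minimum quantity.
Tier 1 (€74.70): EOQ = 716.0 exceeds tier's upper bound 559, so this tier is dominated.
EOQ at €71.85 = 730.1 (feasible in tier 2): TC = 10,400×€71.85 + (10,400/730.1)×313 + (730.1/2)×0.17×€71.85 = €756,157.47.
EOQ at €65.65 = 763.8 < 1100, so use break Q=1100: TC = 10,400×€65.65 + (10,400/1100.0)×313 + (1100.0/2)×0.17×€65.65 = €691,857.55.
Lowest total cost among the candidates is at Q = 1100.0.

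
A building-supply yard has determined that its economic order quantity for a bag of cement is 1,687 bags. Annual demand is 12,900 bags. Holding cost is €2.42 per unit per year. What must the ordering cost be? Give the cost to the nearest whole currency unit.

S ≈ €267

Squaring Q* = √(2DS/H) gives Q*² = 2DS/H.
From Q* = √(2DS/H): S = Q*²H / (2D) = 1,687² × 2.42 / (2 × 12,900) = 266.9475.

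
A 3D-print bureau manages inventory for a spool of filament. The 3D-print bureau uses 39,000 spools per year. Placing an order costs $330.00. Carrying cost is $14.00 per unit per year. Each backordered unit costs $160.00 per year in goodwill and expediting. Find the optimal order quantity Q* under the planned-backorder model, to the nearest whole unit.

Q* ≈ 1,414 spools

With planned backorders, Q* = √(2DS/H) · √((H+B)/B).
√(2DS/H) = √(2 × 39,000 × 330 / 14) = 1355.939.
√((H+B)/B) = √((14+160)/160) = 1.0428.
Q* ≈ 1414.018.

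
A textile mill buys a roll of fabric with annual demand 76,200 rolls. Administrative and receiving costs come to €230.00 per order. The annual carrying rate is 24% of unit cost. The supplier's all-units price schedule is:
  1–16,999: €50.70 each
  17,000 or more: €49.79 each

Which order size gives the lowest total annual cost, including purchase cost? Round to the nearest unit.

Q* ≈ 1,697 rolls

Holding cost per unit per year at price C is H = 0.24·C.
Candidates are each tier's EOQ (if it falls in that tier) and each price-break quantity.
EOQ at €50.70 = 1697.3 (feasible in tier 1): TC = 76,200×€50.70 + (76,200/1697.3)×230 + (1697.3/2)×0.24×€50.70 = €3,883,992.18.
EOQ at €49.79 = 1712.7 < 17000, so use break Q=17000: TC = 76,200×€49.79 + (76,200/17000.0)×230 + (17000.0/2)×0.24×€49.79 = €3,896,600.54.
Lowest total cost is €3,883,992.18 at Q = 1697.3.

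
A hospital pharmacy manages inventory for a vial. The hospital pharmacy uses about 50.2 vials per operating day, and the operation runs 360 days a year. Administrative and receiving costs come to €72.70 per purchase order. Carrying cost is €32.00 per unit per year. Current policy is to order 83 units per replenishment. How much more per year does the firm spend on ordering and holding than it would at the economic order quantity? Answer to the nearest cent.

Extra cost ≈ €7,987.52 per year

Annual demand D = 50.2 × 360 = 18,072.
EOQ = √(2DS/H) = √(2 × 18,072 × 72.7 / 32) ≈ 286.56.
Cost at Q* = (D/Q*)S + (Q*/2)H = √(2DSH) ≈ €9,169.81.
Cost at Q = 83: (18,072/83)×72.7 + (83/2)×32 = €15,829.33 + €1,328.00 = €17,157.33.
Excess = €17,157.33 − €9,169.81 = €7,987.52.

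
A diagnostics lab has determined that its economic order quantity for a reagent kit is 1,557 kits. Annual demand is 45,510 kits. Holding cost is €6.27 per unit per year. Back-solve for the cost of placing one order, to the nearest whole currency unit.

Invert the EOQ relation Q*² = 2DS/H.
From Q* = √(2DS/H): S = Q*²H / (2D) = 1,557² × 6.27 / (2 × 45,510) = 166.9967.

S ≈ €167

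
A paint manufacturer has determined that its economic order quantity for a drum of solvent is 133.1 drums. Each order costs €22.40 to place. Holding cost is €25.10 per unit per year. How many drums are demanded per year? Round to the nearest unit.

Invert the EOQ relation Q*² = 2DS/H.
From Q* = √(2DS/H): D = Q*²H / (2S) = 133.1² × 25.1 / (2 × 22.4) = 9925.487.

D ≈ 9,925 drums per year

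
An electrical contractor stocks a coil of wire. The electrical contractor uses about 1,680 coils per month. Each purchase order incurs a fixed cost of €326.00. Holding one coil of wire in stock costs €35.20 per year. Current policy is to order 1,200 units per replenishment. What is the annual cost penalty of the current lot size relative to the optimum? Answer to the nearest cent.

Extra cost ≈ €5,086.80 per year

Annual demand D = 1,680 × 12 = 20,160.
EOQ = √(2DS/H) = √(2 × 20,160 × 326 / 35.2) ≈ 611.08.
Cost at Q* = (D/Q*)S + (Q*/2)H = √(2DSH) ≈ €21,510.00.
Cost at Q = 1,200: (20,160/1,200)×326 + (1,200/2)×35.2 = €5,476.80 + €21,120.00 = €26,596.80.
Excess = €26,596.80 − €21,510.00 = €5,086.80.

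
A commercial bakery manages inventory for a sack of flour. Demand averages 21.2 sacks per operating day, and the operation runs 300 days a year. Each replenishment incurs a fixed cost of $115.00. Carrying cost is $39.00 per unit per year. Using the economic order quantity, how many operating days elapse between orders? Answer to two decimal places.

T ≈ 9.14 days

Annual demand D = 21.2 × 300 = 6,360.
EOQ = √(2DS/H) = √(2 × 6,360 × 115 / 39) ≈ 193.67.
Cycle time = Q*/D × 300 = 193.67 / 6,360 × 300 ≈ 9.135 days.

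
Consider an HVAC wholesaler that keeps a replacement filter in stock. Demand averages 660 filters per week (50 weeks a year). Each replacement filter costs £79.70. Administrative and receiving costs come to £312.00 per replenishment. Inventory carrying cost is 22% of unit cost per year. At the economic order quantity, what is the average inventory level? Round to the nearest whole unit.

Annual demand D = 660 × 50 = 33,000.
Holding cost H = 0.22 × £79.70 = £17.5340 per unit per year.
The optimal lot size = √(2DS/H) = √(2 × 33,000 × 312 / 17.534) ≈ 1083.70.
Average inventory = Q*/2 ≈ 1083.70 / 2 = 541.850.

Average inventory ≈ 542 filters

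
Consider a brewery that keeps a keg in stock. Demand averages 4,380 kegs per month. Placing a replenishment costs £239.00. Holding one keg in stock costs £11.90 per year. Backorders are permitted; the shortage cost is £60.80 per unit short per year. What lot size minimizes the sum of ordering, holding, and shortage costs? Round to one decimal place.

Annual demand D = 4,380 × 12 = 52,560.
With planned backorders, Q* = √(2DS/H) · √((H+B)/B).
√(2DS/H) = √(2 × 52,560 × 239 / 11.9) = 1453.008.
√((H+B)/B) = √((11.9+60.8)/60.8) = 1.0935.
Q* ≈ 1588.852.

Q* ≈ 1,588.9 kegs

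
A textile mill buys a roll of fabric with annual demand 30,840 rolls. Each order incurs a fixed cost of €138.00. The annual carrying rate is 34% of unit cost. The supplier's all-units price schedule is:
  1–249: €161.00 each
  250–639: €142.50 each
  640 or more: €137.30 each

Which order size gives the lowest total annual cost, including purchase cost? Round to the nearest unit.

Holding cost per unit per year at price C is H = 0.34·C.
Candidates are each tier's EOQ (if it falls in that tier) and each price-break quantity.
Tier 1 (€161.00): EOQ = 394.3 exceeds tier's upper bound 249, so this tier is dominated.
EOQ at €142.50 = 419.1 (feasible in tier 2): TC = 30,840×€142.50 + (30,840/419.1)×138 + (419.1/2)×0.34×€142.50 = €4,415,007.60.
EOQ at €137.30 = 427.0 < 640, so use break Q=640: TC = 30,840×€137.30 + (30,840/640.0)×138 + (640.0/2)×0.34×€137.30 = €4,255,920.12.
Lowest total cost is €4,255,920.12 at Q = 640.0.

Q* ≈ 640 rolls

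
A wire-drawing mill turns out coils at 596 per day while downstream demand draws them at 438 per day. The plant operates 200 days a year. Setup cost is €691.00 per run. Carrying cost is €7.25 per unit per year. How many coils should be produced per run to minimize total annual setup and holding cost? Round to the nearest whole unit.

Annual demand D = 438 × 200 = 87,600.
Production build-up factor (1 − d/p) = 1 − 438/596 = 0.2651.
Q* = √(2DS / (H(1 − d/p))) = √(2 × 87,600 × 691 / (7.25 × 0.2651)).
= √(121,063,200 / 1.922) ≈ 7936.548.

Q* ≈ 7,937 coils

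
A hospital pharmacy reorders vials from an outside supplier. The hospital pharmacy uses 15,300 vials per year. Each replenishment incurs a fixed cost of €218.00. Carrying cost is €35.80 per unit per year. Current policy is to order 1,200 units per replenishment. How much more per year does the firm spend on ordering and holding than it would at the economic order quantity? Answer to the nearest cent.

Extra cost ≈ €8,805.87 per year

EOQ = √(2DS/H) = √(2 × 15,300 × 218 / 35.8) ≈ 431.67.
Cost at Q* = (D/Q*)S + (Q*/2)H = √(2DSH) ≈ €15,453.63.
Cost at Q = 1,200: (15,300/1,200)×218 + (1,200/2)×35.8 = €2,779.50 + €21,480.00 = €24,259.50.
Excess = €24,259.50 − €15,453.63 = €8,805.87.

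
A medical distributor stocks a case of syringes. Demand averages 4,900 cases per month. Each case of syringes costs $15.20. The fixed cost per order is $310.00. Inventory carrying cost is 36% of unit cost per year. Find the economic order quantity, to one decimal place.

Annual demand D = 4,900 × 12 = 58,800.
Holding cost H = 0.36 × $15.20 = $5.4720 per unit per year.
EOQ = √(2DS / H) = √(2 × 58,800 × 310 / 5.472).
= √(36,456,000 / 5.472) = √6,662,280.7018 ≈ 2581.139.

Q* ≈ 2,581.1 cases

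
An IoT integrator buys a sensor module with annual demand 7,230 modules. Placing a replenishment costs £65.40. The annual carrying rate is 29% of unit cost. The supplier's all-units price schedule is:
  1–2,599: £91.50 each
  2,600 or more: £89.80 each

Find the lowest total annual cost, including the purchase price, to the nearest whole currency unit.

Holding cost per unit per year at price C is H = 0.29·C.
Evaluate total cost at each tier's feasible EOQ or, if the EOQ is below the tier, at the tier's minimum quantity.
EOQ at £91.50 = 188.8 (feasible in tier 1): TC = 7,230×£91.50 + (7,230/188.8)×65.4 + (188.8/2)×0.29×£91.50 = £666,554.36.
EOQ at £89.80 = 190.6 < 2600, so use break Q=2600: TC = 7,230×£89.80 + (7,230/2600.0)×65.4 + (2600.0/2)×0.29×£89.80 = £683,290.46.
Lowest total cost among the candidates is at Q = 188.8.

TC* ≈ £666,554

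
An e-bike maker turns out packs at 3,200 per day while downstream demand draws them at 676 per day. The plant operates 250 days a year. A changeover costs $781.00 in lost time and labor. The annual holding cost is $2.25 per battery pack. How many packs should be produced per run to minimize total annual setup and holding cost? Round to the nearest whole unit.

Q* ≈ 12,196 packs

Annual demand D = 676 × 250 = 169,000.
Production build-up factor (1 − d/p) = 1 − 676/3,200 = 0.7888.
Q* = √(2DS / (H(1 − d/p))) = √(2 × 169,000 × 781 / (2.25 × 0.7888)).
= √(263,978,000 / 1.7747) ≈ 12196.155.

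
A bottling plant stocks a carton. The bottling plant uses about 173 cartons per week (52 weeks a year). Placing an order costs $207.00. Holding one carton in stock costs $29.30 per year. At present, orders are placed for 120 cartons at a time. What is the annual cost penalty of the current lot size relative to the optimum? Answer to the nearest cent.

Annual demand D = 173 × 52 = 8,996.
EOQ = √(2DS/H) = √(2 × 8,996 × 207 / 29.3) ≈ 356.53.
Cost at Q* = (D/Q*)S + (Q*/2)H = √(2DSH) ≈ $10,446.21.
Cost at Q = 120: (8,996/120)×207 + (120/2)×29.3 = $15,518.10 + $1,758.00 = $17,276.10.
Excess = $17,276.10 − $10,446.21 = $6,829.89.

Extra cost ≈ $6,829.89 per year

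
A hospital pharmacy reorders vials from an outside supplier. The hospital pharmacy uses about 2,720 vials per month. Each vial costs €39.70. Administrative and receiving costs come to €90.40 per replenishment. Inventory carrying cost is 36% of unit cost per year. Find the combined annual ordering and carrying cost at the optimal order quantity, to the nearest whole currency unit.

TC* ≈ €9,184

Annual demand D = 2,720 × 12 = 32,640.
Holding cost H = 0.36 × €39.70 = €14.2920 per unit per year.
Q* = √(2DS/H) = √(2 × 32,640 × 90.4 / 14.292) ≈ 642.58.
At the optimum the two cost components are equal, so total cost = 2·(Q*/2)H = Q*·H.
Minimum total = √(2DSH) = √(2 × 32,640 × 90.4 × 14.292) ≈ 9183.766.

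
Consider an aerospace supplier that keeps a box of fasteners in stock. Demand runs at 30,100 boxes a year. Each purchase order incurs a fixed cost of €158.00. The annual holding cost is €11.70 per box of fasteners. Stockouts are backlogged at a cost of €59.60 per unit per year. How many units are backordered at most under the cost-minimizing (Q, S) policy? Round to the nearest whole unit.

With planned backorders, Q* = √(2DS/H) · √((H+B)/B).
√(2DS/H) = √(2 × 30,100 × 158 / 11.7) = 901.641.
√((H+B)/B) = √((11.7+59.6)/59.6) = 1.0938.
Q* ≈ 986.178.
S* = Q* · H/(H+B) = 986.178 × 11.7/71.3 ≈ 161.827.

S* ≈ 162 boxes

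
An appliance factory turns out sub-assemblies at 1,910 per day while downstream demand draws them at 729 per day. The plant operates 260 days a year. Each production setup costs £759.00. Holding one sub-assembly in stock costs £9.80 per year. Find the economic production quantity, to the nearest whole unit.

Q* ≈ 6,891 sub-assemblies

Annual demand D = 729 × 260 = 189,540.
Production build-up factor (1 − d/p) = 1 − 729/1,910 = 0.6183.
Q* = √(2DS / (H(1 − d/p))) = √(2 × 189,540 × 759 / (9.8 × 0.6183)).
= √(287,721,720 / 6.0596) ≈ 6890.727.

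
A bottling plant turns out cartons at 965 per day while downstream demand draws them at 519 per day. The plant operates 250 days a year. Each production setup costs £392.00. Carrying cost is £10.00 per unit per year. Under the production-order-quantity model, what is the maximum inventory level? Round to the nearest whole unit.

I_max ≈ 2,168 cartons

Annual demand D = 519 × 250 = 129,750.
Production build-up factor (1 − d/p) = 1 − 519/965 = 0.4622.
Q* = √(2DS / (H(1 − d/p))) = √(2 × 129,750 × 392 / (10 × 0.4622)).
= √(101,724,000 / 4.6218) ≈ 4691.459.
Maximum inventory = Q*(1 − d/p) = 4691.459 × 0.4622 ≈ 2168.281.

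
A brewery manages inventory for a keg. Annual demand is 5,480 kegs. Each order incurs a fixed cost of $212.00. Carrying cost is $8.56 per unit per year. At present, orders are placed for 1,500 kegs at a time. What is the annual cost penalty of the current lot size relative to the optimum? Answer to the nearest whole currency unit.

Extra cost ≈ $2,735 per year

EOQ = √(2DS/H) = √(2 × 5,480 × 212 / 8.56) ≈ 521.00.
Cost at Q* = (D/Q*)S + (Q*/2)H = √(2DSH) ≈ $4,459.75.
Cost at Q = 1,500: (5,480/1,500)×212 + (1,500/2)×8.56 = $774.51 + $6,420.00 = $7,194.51.
Excess = $7,194.51 − $4,459.75 = $2,734.76.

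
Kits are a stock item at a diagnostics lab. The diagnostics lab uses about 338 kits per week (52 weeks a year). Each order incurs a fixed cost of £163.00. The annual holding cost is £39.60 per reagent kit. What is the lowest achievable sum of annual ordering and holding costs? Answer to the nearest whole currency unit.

Annual demand D = 338 × 52 = 17,576.
The optimal lot size = √(2DS/H) = √(2 × 17,576 × 163 / 39.6) ≈ 380.38.
At the optimum the two cost components are equal, so total cost = 2·(Q*/2)H = Q*·H.
Minimum total = √(2DSH) = √(2 × 17,576 × 163 × 39.6) ≈ 15063.171.

TC* ≈ £15,063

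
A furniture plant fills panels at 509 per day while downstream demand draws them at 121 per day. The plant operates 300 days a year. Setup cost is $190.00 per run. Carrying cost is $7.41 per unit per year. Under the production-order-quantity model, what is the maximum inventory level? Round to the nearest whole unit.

I_max ≈ 1,191 panels

Annual demand D = 121 × 300 = 36,300.
Production build-up factor (1 − d/p) = 1 − 121/509 = 0.7623.
Q* = √(2DS / (H(1 − d/p))) = √(2 × 36,300 × 190 / (7.41 × 0.7623)).
= √(13,794,000 / 5.6485) ≈ 1562.712.
Maximum inventory = Q*(1 − d/p) = 1562.712 × 0.7623 ≈ 1191.223.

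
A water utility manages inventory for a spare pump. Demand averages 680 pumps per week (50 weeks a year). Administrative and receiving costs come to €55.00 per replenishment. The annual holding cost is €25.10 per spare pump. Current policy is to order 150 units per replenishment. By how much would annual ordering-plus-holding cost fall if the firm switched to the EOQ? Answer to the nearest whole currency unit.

Annual demand D = 680 × 50 = 34,000.
EOQ = √(2DS/H) = √(2 × 34,000 × 55 / 25.1) ≈ 386.01.
Cost at Q* = (D/Q*)S + (Q*/2)H = √(2DSH) ≈ €9,688.86.
Cost at Q = 150: (34,000/150)×55 + (150/2)×25.1 = €12,466.67 + €1,882.50 = €14,349.17.
Excess = €14,349.17 − €9,688.86 = €4,660.31.

Extra cost ≈ €4,660 per year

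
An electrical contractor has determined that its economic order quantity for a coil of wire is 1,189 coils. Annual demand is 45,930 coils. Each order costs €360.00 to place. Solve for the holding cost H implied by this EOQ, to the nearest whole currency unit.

H ≈ €23

The basic EOQ model gives Q* = √(2DS/H); rearrange for the unknown.
From Q* = √(2DS/H): H = 2DS / Q*² = 2 × 45,930 × 360 / 1,189² = 23.3919.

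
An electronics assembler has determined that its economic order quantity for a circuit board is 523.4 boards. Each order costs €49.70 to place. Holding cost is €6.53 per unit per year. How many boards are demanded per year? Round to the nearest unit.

D ≈ 17,997 boards per year

Invert the EOQ relation Q*² = 2DS/H.
From Q* = √(2DS/H): D = Q*²H / (2S) = 523.4² × 6.53 / (2 × 49.7) = 17996.756.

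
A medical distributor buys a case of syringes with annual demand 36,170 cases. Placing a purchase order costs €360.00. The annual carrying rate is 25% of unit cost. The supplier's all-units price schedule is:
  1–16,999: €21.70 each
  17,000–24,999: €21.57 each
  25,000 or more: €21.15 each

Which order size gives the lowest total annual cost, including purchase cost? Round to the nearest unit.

Q* ≈ 2,191 cases

Holding cost per unit per year at price C is H = 0.25·C.
For each price level, check whether its EOQ is feasible; otherwise the best quantity at that price is the breakpoint.
EOQ at €21.70 = 2191.0 (feasible in tier 1): TC = 36,170×€21.70 + (36,170/2191.0)×360 + (2191.0/2)×0.25×€21.70 = €796,775.13.
EOQ at €21.57 = 2197.6 < 17000, so use break Q=17000: TC = 36,170×€21.57 + (36,170/17000.0)×360 + (17000.0/2)×0.25×€21.57 = €826,789.10.
EOQ at €21.15 = 2219.3 < 25000, so use break Q=25000: TC = 36,170×€21.15 + (36,170/25000.0)×360 + (25000.0/2)×0.25×€21.15 = €831,610.10.
Lowest total cost is €796,775.13 at Q = 2191.0.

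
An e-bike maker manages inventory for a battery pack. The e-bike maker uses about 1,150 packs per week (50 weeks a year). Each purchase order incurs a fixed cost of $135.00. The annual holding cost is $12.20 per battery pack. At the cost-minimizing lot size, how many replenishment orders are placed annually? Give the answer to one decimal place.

Annual demand D = 1,150 × 50 = 57,500.
EOQ = √(2DS/H) = √(2 × 57,500 × 135 / 12.2) ≈ 1128.07.
Orders per year = D / Q* = 57,500 / 1128.07 ≈ 50.972.

N ≈ 51.0 orders per year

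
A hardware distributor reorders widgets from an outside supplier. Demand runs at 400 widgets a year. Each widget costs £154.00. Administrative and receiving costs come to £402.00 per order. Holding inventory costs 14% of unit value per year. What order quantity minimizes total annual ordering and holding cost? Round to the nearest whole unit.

Holding cost H = 0.14 × £154.00 = £21.5600 per unit per year.
EOQ = √(2DS / H) = √(2 × 400 × 402 / 21.56).
= √(321,600 / 21.56) = √14,916.5121 ≈ 122.133.

Q* ≈ 122 widgets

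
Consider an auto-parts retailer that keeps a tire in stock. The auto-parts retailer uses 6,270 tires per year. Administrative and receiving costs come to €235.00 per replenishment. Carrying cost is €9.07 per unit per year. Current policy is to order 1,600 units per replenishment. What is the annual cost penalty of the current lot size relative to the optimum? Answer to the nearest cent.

Extra cost ≈ €3,006.96 per year

EOQ = √(2DS/H) = √(2 × 6,270 × 235 / 9.07) ≈ 570.01.
Cost at Q* = (D/Q*)S + (Q*/2)H = √(2DSH) ≈ €5,169.95.
Cost at Q = 1,600: (6,270/1,600)×235 + (1,600/2)×9.07 = €920.91 + €7,256.00 = €8,176.91.
Excess = €8,176.91 − €5,169.95 = €3,006.96.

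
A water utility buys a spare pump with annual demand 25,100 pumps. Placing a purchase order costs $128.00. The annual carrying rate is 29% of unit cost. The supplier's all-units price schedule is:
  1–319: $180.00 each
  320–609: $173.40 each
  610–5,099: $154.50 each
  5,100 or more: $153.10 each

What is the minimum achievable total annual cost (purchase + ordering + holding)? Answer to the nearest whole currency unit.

TC* ≈ $3,896,882

Holding cost per unit per year at price C is H = 0.29·C.
Candidates are each tier's EOQ (if it falls in that tier) and each price-break quantity.
Tier 1 ($180.00): EOQ = 350.9 exceeds tier's upper bound 319, so this tier is dominated.
EOQ at $173.40 = 357.5 (feasible in tier 2): TC = 25,100×$173.40 + (25,100/357.5)×128 + (357.5/2)×0.29×$173.40 = $4,370,315.48.
EOQ at $154.50 = 378.7 < 610, so use break Q=610: TC = 25,100×$154.50 + (25,100/610.0)×128 + (610.0/2)×0.29×$154.50 = $3,896,882.41.
EOQ at $153.10 = 380.4 < 5100, so use break Q=5100: TC = 25,100×$153.10 + (25,100/5100.0)×128 + (5100.0/2)×0.29×$153.10 = $3,956,657.41.
Lowest total cost among the candidates is at Q = 610.0.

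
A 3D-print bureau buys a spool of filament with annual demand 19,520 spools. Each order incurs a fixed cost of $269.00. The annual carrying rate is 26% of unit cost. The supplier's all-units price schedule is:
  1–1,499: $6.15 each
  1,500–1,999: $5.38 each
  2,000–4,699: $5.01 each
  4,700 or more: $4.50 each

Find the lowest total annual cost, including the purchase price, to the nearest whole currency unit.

Holding cost per unit per year at price C is H = 0.26·C.
Evaluate total cost at each tier's feasible EOQ or, if the EOQ is below the tier, at the tier's minimum quantity.
Tier 1 ($6.15): EOQ = 2562.8 exceeds tier's upper bound 1499, so this tier is dominated.
Tier 2 ($5.38): EOQ = 2740.0 exceeds tier's upper bound 1999, so this tier is dominated.
EOQ at $5.01 = 2839.4 (feasible in tier 3): TC = 19,520×$5.01 + (19,520/2839.4)×269 + (2839.4/2)×0.26×$5.01 = $101,493.79.
EOQ at $4.50 = 2996.0 < 4700, so use break Q=4700: TC = 19,520×$4.50 + (19,520/4700.0)×269 + (4700.0/2)×0.26×$4.50 = $91,706.71.
Lowest total cost among the candidates is at Q = 4700.0.

TC* ≈ $91,707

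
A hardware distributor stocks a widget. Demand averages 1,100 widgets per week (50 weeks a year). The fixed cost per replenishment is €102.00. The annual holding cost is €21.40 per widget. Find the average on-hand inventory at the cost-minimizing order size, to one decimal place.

Average inventory ≈ 362.0 widgets

Annual demand D = 1,100 × 50 = 55,000.
EOQ = √(2DS/H) = √(2 × 55,000 × 102 / 21.4) ≈ 724.08.
Average inventory = Q*/2 ≈ 724.08 / 2 = 362.042.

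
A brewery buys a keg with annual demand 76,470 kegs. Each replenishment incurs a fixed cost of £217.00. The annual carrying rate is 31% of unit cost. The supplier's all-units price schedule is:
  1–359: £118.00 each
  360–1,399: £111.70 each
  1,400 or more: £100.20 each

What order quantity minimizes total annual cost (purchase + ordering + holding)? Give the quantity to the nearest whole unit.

Q* ≈ 1,400 kegs

Holding cost per unit per year at price C is H = 0.31·C.
Evaluate total cost at each tier's feasible EOQ or, if the EOQ is below the tier, at the tier's minimum quantity.
Tier 1 (£118.00): EOQ = 952.5 exceeds tier's upper bound 359, so this tier is dominated.
EOQ at £111.70 = 979.0 (feasible in tier 2): TC = 76,470×£111.70 + (76,470/979.0)×217 + (979.0/2)×0.31×£111.70 = £8,575,598.86.
EOQ at £100.20 = 1033.7 < 1400, so use break Q=1400: TC = 76,470×£100.20 + (76,470/1400.0)×217 + (1400.0/2)×0.31×£100.20 = £7,695,890.25.
Lowest total cost is £7,695,890.25 at Q = 1400.0.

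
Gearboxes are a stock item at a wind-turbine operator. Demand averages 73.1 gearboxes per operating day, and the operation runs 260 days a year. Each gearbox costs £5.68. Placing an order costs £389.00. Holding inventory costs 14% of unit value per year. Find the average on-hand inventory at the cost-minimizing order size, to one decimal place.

Average inventory ≈ 2,156.1 gearboxes

Annual demand D = 73.1 × 260 = 19,006.
Holding cost H = 0.14 × £5.68 = £0.7952 per unit per year.
Q* = √(2DS/H) = √(2 × 19,006 × 389 / 0.7952) ≈ 4312.18.
Average inventory = Q*/2 ≈ 4312.18 / 2 = 2156.090.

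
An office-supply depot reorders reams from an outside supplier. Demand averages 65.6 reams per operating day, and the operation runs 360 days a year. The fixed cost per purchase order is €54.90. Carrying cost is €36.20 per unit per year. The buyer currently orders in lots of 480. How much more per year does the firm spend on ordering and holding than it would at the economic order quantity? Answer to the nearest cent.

Extra cost ≈ €1,700.53 per year

Annual demand D = 65.6 × 360 = 23,616.
EOQ = √(2DS/H) = √(2 × 23,616 × 54.9 / 36.2) ≈ 267.64.
Cost at Q* = (D/Q*)S + (Q*/2)H = √(2DSH) ≈ €9,688.55.
Cost at Q = 480: (23,616/480)×54.9 + (480/2)×36.2 = €2,701.08 + €8,688.00 = €11,389.08.
Excess = €11,389.08 − €9,688.55 = €1,700.53.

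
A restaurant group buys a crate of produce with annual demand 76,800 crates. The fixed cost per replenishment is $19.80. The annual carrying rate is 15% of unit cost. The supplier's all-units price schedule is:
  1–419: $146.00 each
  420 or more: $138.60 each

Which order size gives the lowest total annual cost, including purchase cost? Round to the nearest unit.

Holding cost per unit per year at price C is H = 0.15·C.
For each price level, check whether its EOQ is feasible; otherwise the best quantity at that price is the breakpoint.
EOQ at $146.00 = 372.7 (feasible in tier 1): TC = 76,800×$146.00 + (76,800/372.7)×19.8 + (372.7/2)×0.15×$146.00 = $11,220,961.13.
EOQ at $138.60 = 382.5 < 420, so use break Q=420: TC = 76,800×$138.60 + (76,800/420.0)×19.8 + (420.0/2)×0.15×$138.60 = $10,652,466.47.
Lowest total cost is $10,652,466.47 at Q = 420.0.

Q* ≈ 420 crates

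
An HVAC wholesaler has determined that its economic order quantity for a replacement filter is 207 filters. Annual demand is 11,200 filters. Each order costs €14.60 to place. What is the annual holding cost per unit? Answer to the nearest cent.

H ≈ €7.63

The basic EOQ model gives Q* = √(2DS/H); rearrange for the unknown.
From Q* = √(2DS/H): H = 2DS / Q*² = 2 × 11,200 × 14.6 / 207² = 7.6324.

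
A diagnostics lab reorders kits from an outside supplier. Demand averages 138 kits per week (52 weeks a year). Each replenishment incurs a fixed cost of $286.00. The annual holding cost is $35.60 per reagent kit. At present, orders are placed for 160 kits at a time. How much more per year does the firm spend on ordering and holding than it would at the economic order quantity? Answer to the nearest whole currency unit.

Annual demand D = 138 × 52 = 7,176.
EOQ = √(2DS/H) = √(2 × 7,176 × 286 / 35.6) ≈ 339.56.
Cost at Q* = (D/Q*)S + (Q*/2)H = √(2DSH) ≈ $12,088.27.
Cost at Q = 160: (7,176/160)×286 + (160/2)×35.6 = $12,827.10 + $2,848.00 = $15,675.10.
Excess = $15,675.10 − $12,088.27 = $3,586.83.

Extra cost ≈ $3,587 per year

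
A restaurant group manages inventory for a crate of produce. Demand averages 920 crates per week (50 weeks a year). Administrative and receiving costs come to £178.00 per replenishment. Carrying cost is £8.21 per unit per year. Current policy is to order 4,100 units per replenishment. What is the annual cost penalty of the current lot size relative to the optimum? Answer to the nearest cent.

Annual demand D = 920 × 50 = 46,000.
EOQ = √(2DS/H) = √(2 × 46,000 × 178 / 8.21) ≈ 1412.32.
Cost at Q* = (D/Q*)S + (Q*/2)H = √(2DSH) ≈ £11,595.13.
Cost at Q = 4,100: (46,000/4,100)×178 + (4,100/2)×8.21 = £1,997.07 + £16,830.50 = £18,827.57.
Excess = £18,827.57 − £11,595.13 = £7,232.45.

Extra cost ≈ £7,232.45 per year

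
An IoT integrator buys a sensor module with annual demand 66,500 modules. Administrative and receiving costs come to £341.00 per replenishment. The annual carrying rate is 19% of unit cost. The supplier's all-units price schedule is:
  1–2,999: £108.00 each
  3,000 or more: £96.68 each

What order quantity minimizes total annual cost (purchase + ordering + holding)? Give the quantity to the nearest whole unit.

Q* ≈ 3,000 modules

Holding cost per unit per year at price C is H = 0.19·C.
Candidates are each tier's EOQ (if it falls in that tier) and each price-break quantity.
EOQ at £108.00 = 1486.7 (feasible in tier 1): TC = 66,500×£108.00 + (66,500/1486.7)×341 + (1486.7/2)×0.19×£108.00 = £7,212,506.45.
EOQ at £96.68 = 1571.3 < 3000, so use break Q=3000: TC = 66,500×£96.68 + (66,500/3000.0)×341 + (3000.0/2)×0.19×£96.68 = £6,464,332.63.
Lowest total cost is £6,464,332.63 at Q = 3000.0.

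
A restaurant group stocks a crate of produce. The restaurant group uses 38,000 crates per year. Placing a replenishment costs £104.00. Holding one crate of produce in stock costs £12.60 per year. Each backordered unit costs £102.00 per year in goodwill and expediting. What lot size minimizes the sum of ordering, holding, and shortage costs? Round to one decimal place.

With planned backorders, Q* = √(2DS/H) · √((H+B)/B).
√(2DS/H) = √(2 × 38,000 × 104 / 12.6) = 792.024.
√((H+B)/B) = √((12.6+102)/102) = 1.0600.
Q* ≈ 839.519.

Q* ≈ 839.5 crates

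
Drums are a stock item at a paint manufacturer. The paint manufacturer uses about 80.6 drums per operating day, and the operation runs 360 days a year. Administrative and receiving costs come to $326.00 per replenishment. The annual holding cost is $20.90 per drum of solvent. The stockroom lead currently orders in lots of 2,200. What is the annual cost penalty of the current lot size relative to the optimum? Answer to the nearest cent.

Annual demand D = 80.6 × 360 = 29,016.
EOQ = √(2DS/H) = √(2 × 29,016 × 326 / 20.9) ≈ 951.41.
Cost at Q* = (D/Q*)S + (Q*/2)H = √(2DSH) ≈ $19,884.55.
Cost at Q = 2,200: (29,016/2,200)×326 + (2,200/2)×20.9 = $4,299.64 + $22,990.00 = $27,289.64.
Excess = $27,289.64 − $19,884.55 = $7,405.10.

Extra cost ≈ $7,405.10 per year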